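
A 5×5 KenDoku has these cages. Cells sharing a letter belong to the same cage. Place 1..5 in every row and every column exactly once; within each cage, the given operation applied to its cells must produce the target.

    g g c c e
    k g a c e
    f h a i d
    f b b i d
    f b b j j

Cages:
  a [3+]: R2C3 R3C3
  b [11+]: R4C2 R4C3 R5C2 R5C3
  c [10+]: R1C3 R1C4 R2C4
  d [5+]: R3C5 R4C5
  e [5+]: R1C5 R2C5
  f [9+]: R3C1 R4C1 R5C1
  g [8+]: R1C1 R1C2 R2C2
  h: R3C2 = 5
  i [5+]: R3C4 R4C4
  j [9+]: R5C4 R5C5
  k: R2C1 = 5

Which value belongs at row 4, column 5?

Cage k is given, leaving R2C1 = 5.
H is a freebie, which forces R3C2 = 5.
The only place for 5 in row 4 is R4C3.
The only place for 5 in row 1 is R1C4.
5 is placed in column 4; hence R5C4 = 4.
Cage j needs two cells with sum 9, which forces R5C5 = 5.
Column 1 needs a 1, and only R1C1 is open for it.
The only place for 4 in row 2 is R2C2.
Column 2 already has 4, leaving R1C2 = 3.
Cage b needs sum 11, leaving R5C3 = 3.
Row 5 already has 3, which forces R5C1 = 2.
Row 5 now contains 2; hence R5C2 = 1.
1 is placed in column 2, so R4C2 = 2.
2 is placed in row 4, leaving R4C4 = 3.
The 3 cells of cage c must have sum 10, leaving R1C3 = 4.
Row 1 already has 4; hence R1C5 = 2.
3 is placed in column 4, so R2C4 = 1.
Row 2 now contains 1, so R2C5 = 3.
The 3 cells of cage f must have sum 9, which forces R3C1 = 3.
3 is placed in column 4, so R3C4 = 2.
Row 4 now contains 3; hence R4C1 = 4.
Row 4 now contains 4, leaving R4C5 = 1.
Row 2 now contains 1, leaving R2C3 = 2.
Row 3 now contains 2, which forces R3C3 = 1.
Column 5 already has 1; hence R3C5 = 4.
The full grid is 1 3 4 5 2 / 5 4 2 1 3 / 3 5 1 2 4 / 4 2 5 3 1 / 2 1 3 4 5.

1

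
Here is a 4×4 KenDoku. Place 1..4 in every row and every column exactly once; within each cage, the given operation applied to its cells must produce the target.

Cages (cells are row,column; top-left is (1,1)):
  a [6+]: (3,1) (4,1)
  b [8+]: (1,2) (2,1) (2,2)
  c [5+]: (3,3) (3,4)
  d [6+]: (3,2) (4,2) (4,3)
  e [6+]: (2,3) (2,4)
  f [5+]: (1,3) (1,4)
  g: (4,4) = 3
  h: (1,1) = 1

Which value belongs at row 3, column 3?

Cage h is a single given cell, so (1,1) = 1.
Cage g is a single given cell, leaving (4,4) = 3.
The two cells of cage f must have sum 5, so (1,3) = 3.
Cage f needs two cells with sum 5, which forces (1,4) = 2.
Column 4 already has 2, so (2,4) = 4.
Column 4 already has 4, leaving (3,4) = 1.
Row 1 already has 2; hence (1,2) = 4.
Cage b needs sum 8, which forces (2,1) = 3.
Cage b needs sum 8, leaving (2,2) = 1.
Row 2 already has 4, leaving (2,3) = 2.
Row 3 now contains 1, leaving (3,2) = 3.
Row 3 now contains 1, so (3,3) = 4.
Column 2 now contains 1, which forces (4,2) = 2.
2 is placed in column 3; hence (4,3) = 1.
Row 3 now contains 4, which forces (3,1) = 2.
2 is placed in row 4; hence (4,1) = 4.
Completed grid: 1 4 3 2 / 3 1 2 4 / 2 3 4 1 / 4 2 1 3.

4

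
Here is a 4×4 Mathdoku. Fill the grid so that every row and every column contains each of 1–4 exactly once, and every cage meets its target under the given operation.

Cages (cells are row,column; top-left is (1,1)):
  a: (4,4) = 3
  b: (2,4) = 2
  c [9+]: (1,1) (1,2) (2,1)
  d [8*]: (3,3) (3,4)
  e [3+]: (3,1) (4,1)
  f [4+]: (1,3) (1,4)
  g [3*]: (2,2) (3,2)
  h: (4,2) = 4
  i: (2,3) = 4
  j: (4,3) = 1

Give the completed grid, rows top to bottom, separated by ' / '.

4 2 3 1 / 3 1 4 2 / 1 3 2 4 / 2 4 1 3

Cage i is given; hence (2,3) = 4.
B is a freebie, leaving (2,4) = 2.
Column 3 already has 4, leaving (3,3) = 2.
2 is placed in column 4; hence (3,4) = 4.
Cage h is a single given cell, leaving (4,2) = 4.
Cage j is given, which forces (4,3) = 1.
A is a freebie, so (4,4) = 3.
The 3 cells of cage c must have sum 9, leaving (1,1) = 4.
Cage c needs sum 9, leaving (1,2) = 2.
Column 3 now contains 1, which forces (1,3) = 3.
Column 4 already has 3, which forces (1,4) = 1.
2 is placed in row 2, so (2,1) = 3.
Row 2 already has 3; hence (2,2) = 1.
Row 3 now contains 2, which forces (3,1) = 1.
Column 2 now contains 1, so (3,2) = 3.
Row 4 already has 1, leaving (4,1) = 2.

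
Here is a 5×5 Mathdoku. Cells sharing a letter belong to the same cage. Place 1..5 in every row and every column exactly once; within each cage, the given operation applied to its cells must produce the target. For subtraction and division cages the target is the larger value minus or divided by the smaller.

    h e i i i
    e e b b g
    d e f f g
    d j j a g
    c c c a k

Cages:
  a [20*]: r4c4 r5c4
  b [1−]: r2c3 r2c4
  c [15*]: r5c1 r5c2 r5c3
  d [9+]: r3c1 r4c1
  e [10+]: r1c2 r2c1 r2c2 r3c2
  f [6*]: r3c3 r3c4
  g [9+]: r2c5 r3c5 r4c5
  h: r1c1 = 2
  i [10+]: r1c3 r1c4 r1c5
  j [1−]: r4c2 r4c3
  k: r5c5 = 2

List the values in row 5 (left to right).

H is a freebie, so r1c1 = 2.
K is a freebie, which forces r5c5 = 2.
In row 1, 3 can only go at r1c2, so r1c2 = 3.
The only place for 4 in row 5 is r5c4.
Column 4 already has 4, so r4c4 = 5.
5 is placed in column 4, so r1c4 = 1.
Cage d's pair has sum 9, leaving r3c1 = 5.
Row 4 now contains 5, so r4c1 = 4.
Column 1 now contains 4; hence r2c1 = 1.
Cage g has sum 9, leaving r2c5 = 5.
1 is placed in column 1, leaving r5c1 = 3.
The 3 cells of cage i must have sum 10, so r1c3 = 5.
5 is placed in column 5; hence r1c5 = 4.
Column 3 now contains 5; hence r5c3 = 1.
Row 5 already has 1, so r5c2 = 5.
In row 3, 1 can only go at r3c5, so r3c5 = 1.
Column 5 now contains 1, which forces r4c5 = 3.
Cage j's pair has difference 1, which forces r4c2 = 1.
3 is placed in row 4, so r4c3 = 2.
2 is placed in column 3; hence r3c3 = 3.
Cage f's pair has product 6, which forces r3c4 = 2.
The 4 cells of cage e must have sum 10, so r2c2 = 2.
Column 3 already has 3, leaving r2c3 = 4.
2 is placed in column 4, leaving r2c4 = 3.
Row 3 now contains 2; hence r3c2 = 4.
Completed grid: 2 3 5 1 4 / 1 2 4 3 5 / 5 4 3 2 1 / 4 1 2 5 3 / 3 5 1 4 2.

3 5 1 4 2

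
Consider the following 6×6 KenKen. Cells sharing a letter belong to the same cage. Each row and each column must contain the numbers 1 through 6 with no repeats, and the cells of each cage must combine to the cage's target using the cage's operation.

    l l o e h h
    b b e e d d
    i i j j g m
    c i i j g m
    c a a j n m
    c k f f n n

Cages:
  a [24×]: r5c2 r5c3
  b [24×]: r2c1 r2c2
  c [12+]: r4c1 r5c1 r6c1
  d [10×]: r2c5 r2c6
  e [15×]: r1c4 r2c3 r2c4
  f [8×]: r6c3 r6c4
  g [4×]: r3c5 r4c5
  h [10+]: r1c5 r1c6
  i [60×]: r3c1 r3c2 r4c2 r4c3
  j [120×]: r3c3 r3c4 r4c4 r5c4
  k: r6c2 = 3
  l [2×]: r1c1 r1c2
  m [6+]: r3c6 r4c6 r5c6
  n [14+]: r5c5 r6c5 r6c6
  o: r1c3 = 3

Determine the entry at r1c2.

1

Cage o is a single given cell, which forces r1c3 = 3.
Cage k is a single given cell; hence r6c2 = 3.
Cage e needs product 15, which forces r2c4 = 3.
In row 1, 5 can only go at r1c4, so r1c4 = 5.
Cage e needs product 15; hence r2c3 = 1.
Cage j has product 120, so r3c3 = 5.
Cage i has product 60, leaving r4c2 = 5.
In row 6, 1 can only go at r6c1, so r6c1 = 1.
1 is placed in column 1, which forces r1c1 = 2.
Cage l needs two cells with product 2, so r1c2 = 1.
Column 2 already has 1, leaving r3c2 = 2.
The 3 cells of cage c must have sum 12, which forces r4c1 = 6.
Cage c needs sum 12, leaving r5c1 = 5.
Column 1 already has 6, so r2c1 = 4.
Cage b's pair has product 24, so r2c2 = 6.
Column 1 already has 6, leaving r3c1 = 3.
Row 3 now contains 3; hence r3c6 = 1.
Cage i needs product 60; hence r4c3 = 2.
Row 4 now contains 2, leaving r4c6 = 3.
6 is placed in column 2, leaving r5c2 = 4.
Row 5 already has 4, which forces r5c3 = 6.
6 is placed in row 5, which forces r5c4 = 1.
6 is placed in row 5, leaving r5c5 = 3.
Column 6 already has 3, leaving r5c6 = 2.
2 is placed in column 3, so r6c3 = 4.
Row 6 now contains 4; hence r6c4 = 2.
Cage d's pair has product 10, so r2c5 = 2.
2 is placed in column 6; hence r2c6 = 5.
Cage j needs product 120; hence r3c4 = 6.
Row 3 already has 1; hence r3c5 = 4.
1 is placed in column 4, leaving r4c4 = 4.
Cage g's pair has product 4, so r4c5 = 1.
5 is placed in column 6; hence r6c6 = 6.
4 is placed in column 5, so r1c5 = 6.
Column 6 now contains 6, which forces r1c6 = 4.
6 is placed in row 6, leaving r6c5 = 5.
Filled in: 2 1 3 5 6 4 / 4 6 1 3 2 5 / 3 2 5 6 4 1 / 6 5 2 4 1 3 / 5 4 6 1 3 2 / 1 3 4 2 5 6.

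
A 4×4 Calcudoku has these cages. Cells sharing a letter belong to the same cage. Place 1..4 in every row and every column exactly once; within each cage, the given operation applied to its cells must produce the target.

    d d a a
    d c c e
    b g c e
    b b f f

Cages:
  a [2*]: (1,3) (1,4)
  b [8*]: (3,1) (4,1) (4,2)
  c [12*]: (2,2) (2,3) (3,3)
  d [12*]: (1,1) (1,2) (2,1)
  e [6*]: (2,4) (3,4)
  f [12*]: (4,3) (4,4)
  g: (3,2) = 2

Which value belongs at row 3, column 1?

Cage g is given, so (3,2) = 2.
Row 3 now contains 2; hence (3,4) = 3.
Column 4 already has 3, which forces (4,4) = 4.
Column 4 already has 3; hence (2,4) = 2.
The 3 cells of cage b must have product 8; hence (3,1) = 4.
Row 3 now contains 4, leaving (3,3) = 1.
Cage b needs product 8, which forces (4,1) = 2.
Row 4 already has 4, which forces (4,2) = 1.
Row 4 already has 4, leaving (4,3) = 3.
The 3 cells of cage d must have product 12, leaving (1,2) = 4.
1 is placed in column 3, so (1,3) = 2.
2 is placed in column 4; hence (1,4) = 1.
Cage c needs product 12, so (2,2) = 3.
3 is placed in column 3, so (2,3) = 4.
Row 1 already has 1, so (1,1) = 3.
Row 2 already has 3, so (2,1) = 1.
Completed grid: 3 4 2 1 / 1 3 4 2 / 4 2 1 3 / 2 1 3 4.

4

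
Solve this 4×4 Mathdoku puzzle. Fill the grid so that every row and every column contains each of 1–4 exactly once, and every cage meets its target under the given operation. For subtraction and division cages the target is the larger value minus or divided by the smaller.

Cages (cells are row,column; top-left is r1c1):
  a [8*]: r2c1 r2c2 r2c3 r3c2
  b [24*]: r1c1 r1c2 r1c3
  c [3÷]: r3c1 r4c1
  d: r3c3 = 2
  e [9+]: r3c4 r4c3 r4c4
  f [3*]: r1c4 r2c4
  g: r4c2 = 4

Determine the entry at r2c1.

4

Cage a needs product 8; hence r3c2 = 1.
D is a freebie, which forces r3c3 = 2.
Cage g is a single given cell, so r4c2 = 4.
Row 4 now contains 4, leaving r4c3 = 3.
3 is placed in column 3, so r1c3 = 4.
Column 2 already has 4; hence r2c2 = 2.
Column 3 already has 4, so r2c3 = 1.
Row 2 already has 1; hence r2c4 = 3.
Row 3 already has 1, so r3c1 = 3.
Cage e has sum 9, which forces r3c4 = 4.
3 is placed in row 4, which forces r4c1 = 1.
Cage e needs sum 9; hence r4c4 = 2.
Column 1 already has 3, which forces r1c1 = 2.
2 is placed in column 2, leaving r1c2 = 3.
Column 4 already has 3; hence r1c4 = 1.
Row 2 already has 1, leaving r2c1 = 4.
Filled in: 2 3 4 1 / 4 2 1 3 / 3 1 2 4 / 1 4 3 2.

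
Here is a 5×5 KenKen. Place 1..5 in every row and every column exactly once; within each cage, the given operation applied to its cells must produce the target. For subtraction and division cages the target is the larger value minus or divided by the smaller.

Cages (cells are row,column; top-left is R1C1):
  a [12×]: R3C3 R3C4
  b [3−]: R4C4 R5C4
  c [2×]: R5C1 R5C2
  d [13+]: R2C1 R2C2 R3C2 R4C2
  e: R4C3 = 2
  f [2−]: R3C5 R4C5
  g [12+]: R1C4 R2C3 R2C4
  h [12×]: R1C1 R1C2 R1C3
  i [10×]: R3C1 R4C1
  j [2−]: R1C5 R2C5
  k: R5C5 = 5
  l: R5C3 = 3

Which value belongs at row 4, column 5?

3

E is a freebie, so R4C3 = 2.
Cage l is a single given cell, so R5C3 = 3.
Cage k is given, which forces R5C5 = 5.
The two cells of cage i must have product 10, which forces R3C1 = 2.
3 is placed in column 3, so R3C3 = 4.
Cage a needs two cells with product 12, which forces R3C4 = 3.
Row 3 already has 3, which forces R3C5 = 1.
Row 4 already has 2, leaving R4C1 = 5.
Column 1 already has 2, leaving R5C1 = 1.
Row 5 now contains 1; hence R5C2 = 2.
Row 5 now contains 2, which forces R5C4 = 4.
Column 3 now contains 4; hence R1C3 = 1.
Column 4 already has 4, so R1C4 = 5.
Column 3 now contains 4, leaving R2C3 = 5.
Cage g needs sum 12, which forces R2C4 = 2.
Row 2 now contains 2, leaving R2C5 = 4.
1 is placed in row 3; hence R3C2 = 5.
Column 4 already has 4; hence R4C4 = 1.
Cage f needs two cells with difference 2, leaving R4C5 = 3.
Column 5 now contains 4, leaving R1C5 = 2.
Row 2 now contains 4; hence R2C1 = 3.
Cage d has sum 13, leaving R2C2 = 1.
Row 4 already has 3, leaving R4C2 = 4.
Column 1 now contains 3, leaving R1C1 = 4.
Column 2 now contains 4, so R1C2 = 3.
The full grid is 4 3 1 5 2 / 3 1 5 2 4 / 2 5 4 3 1 / 5 4 2 1 3 / 1 2 3 4 5.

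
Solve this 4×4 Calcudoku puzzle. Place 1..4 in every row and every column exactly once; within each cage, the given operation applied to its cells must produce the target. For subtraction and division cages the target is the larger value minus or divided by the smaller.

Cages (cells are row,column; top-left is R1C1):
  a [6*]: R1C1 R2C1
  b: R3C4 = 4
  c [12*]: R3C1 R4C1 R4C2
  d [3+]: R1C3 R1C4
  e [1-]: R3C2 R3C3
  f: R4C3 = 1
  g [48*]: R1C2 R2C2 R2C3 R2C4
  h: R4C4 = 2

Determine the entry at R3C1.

Cage b is a single given cell, leaving R3C4 = 4.
Cage f is a single given cell, leaving R4C3 = 1.
H is a freebie, so R4C4 = 2.
Column 3 now contains 1, leaving R1C3 = 2.
Column 4 now contains 2; hence R1C4 = 1.
2 is placed in column 3; hence R2C3 = 4.
Column 4 already has 1, leaving R2C4 = 3.
Cage c has product 12, so R3C1 = 1.
2 is placed in column 3, so R3C3 = 3.
2 is placed in row 1, which forces R1C1 = 3.
2 is placed in row 1, which forces R1C2 = 4.
3 is placed in row 2; hence R2C1 = 2.
3 is placed in row 2, so R2C2 = 1.
Row 3 already has 3; hence R3C2 = 2.
Column 1 now contains 3, leaving R4C1 = 4.
Column 2 already has 4, so R4C2 = 3.
Completed grid: 3 4 2 1 / 2 1 4 3 / 1 2 3 4 / 4 3 1 2.

1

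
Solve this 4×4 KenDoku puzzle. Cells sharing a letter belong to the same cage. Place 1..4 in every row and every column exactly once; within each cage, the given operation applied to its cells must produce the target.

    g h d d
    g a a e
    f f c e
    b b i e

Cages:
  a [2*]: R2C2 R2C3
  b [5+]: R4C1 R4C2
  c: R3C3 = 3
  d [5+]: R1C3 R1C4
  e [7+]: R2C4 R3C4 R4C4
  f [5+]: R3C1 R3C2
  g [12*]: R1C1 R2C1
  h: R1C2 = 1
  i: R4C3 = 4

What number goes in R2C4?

4

Cage h is a single given cell, which forces R1C2 = 1.
Column 2 already has 1, which forces R2C2 = 2.
Row 2 now contains 2; hence R2C3 = 1.
Row 2 already has 1, so R2C4 = 4.
C is a freebie, leaving R3C3 = 3.
Cage i is given; hence R4C3 = 4.
Cage g's pair has product 12, leaving R1C1 = 4.
Column 3 already has 4, which forces R1C3 = 2.
Cage d needs two cells with sum 5, leaving R1C4 = 3.
4 is placed in row 2, which forces R2C1 = 3.
Cage f needs two cells with sum 5, so R3C1 = 1.
Row 3 now contains 3, so R3C2 = 4.
1 is placed in row 3, leaving R3C4 = 2.
The two cells of cage b must have sum 5, so R4C1 = 2.
Row 4 now contains 4; hence R4C2 = 3.
2 is placed in column 4, so R4C4 = 1.
The full grid is 4 1 2 3 / 3 2 1 4 / 1 4 3 2 / 2 3 4 1.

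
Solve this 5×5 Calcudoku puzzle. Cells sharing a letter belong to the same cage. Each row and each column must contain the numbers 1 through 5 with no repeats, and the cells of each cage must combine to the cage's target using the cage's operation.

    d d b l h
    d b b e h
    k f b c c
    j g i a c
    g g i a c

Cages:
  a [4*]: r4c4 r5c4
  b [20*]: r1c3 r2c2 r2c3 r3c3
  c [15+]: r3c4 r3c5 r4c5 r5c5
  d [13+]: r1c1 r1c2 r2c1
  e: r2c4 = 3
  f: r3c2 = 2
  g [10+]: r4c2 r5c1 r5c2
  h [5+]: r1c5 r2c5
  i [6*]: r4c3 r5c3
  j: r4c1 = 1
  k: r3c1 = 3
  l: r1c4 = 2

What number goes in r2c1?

4

L is a freebie; hence r1c4 = 2.
E is a freebie; hence r2c4 = 3.
K is a freebie, leaving r3c1 = 3.
F is a freebie, which forces r3c2 = 2.
J is a freebie; hence r4c1 = 1.
Row 4 already has 1, so r4c4 = 4.
Column 4 now contains 4; hence r5c4 = 1.
Column 1 already has 3, leaving r1c1 = 5.
Cage d has sum 13, leaving r1c2 = 4.
Row 1 now contains 4, which forces r1c3 = 1.
Row 1 now contains 1, so r1c5 = 3.
Cage d needs sum 13, leaving r2c1 = 4.
Column 2 already has 2, leaving r2c2 = 1.
4 is placed in row 2; hence r2c3 = 5.
1 is placed in row 2, which forces r2c5 = 2.
Column 3 already has 5, so r3c3 = 4.
Column 4 now contains 4, which forces r3c4 = 5.
The 4 cells of cage c must have sum 15, so r3c5 = 1.
Cage c needs sum 15, leaving r4c5 = 5.
Cage g has sum 10, leaving r5c1 = 2.
Row 5 now contains 2, so r5c3 = 3.
Cage c has sum 15; hence r5c5 = 4.
Row 4 now contains 5, leaving r4c2 = 3.
Column 3 now contains 3, leaving r4c3 = 2.
Row 5 already has 3, which forces r5c2 = 5.
Completed grid: 5 4 1 2 3 / 4 1 5 3 2 / 3 2 4 5 1 / 1 3 2 4 5 / 2 5 3 1 4.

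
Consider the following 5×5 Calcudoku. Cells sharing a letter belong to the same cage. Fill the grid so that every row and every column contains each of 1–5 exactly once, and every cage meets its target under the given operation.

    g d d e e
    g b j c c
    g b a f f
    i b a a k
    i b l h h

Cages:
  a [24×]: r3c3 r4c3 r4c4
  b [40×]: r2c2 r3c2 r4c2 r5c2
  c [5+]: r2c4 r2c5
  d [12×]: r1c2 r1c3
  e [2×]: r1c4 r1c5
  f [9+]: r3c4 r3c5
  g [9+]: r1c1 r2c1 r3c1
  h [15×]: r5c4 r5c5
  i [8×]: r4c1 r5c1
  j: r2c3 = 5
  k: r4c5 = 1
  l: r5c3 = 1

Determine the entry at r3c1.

3

Cage j is a single given cell; hence r2c3 = 5.
Cage k is a single given cell, leaving r4c5 = 1.
Cage l is given, leaving r5c3 = 1.
Cage e needs two cells with product 2, leaving r1c4 = 1.
Column 5 already has 1, leaving r1c5 = 2.
The two cells of cage c must have sum 5, so r2c4 = 2.
The two cells of cage c must have sum 5, so r2c5 = 3.
Column 5 now contains 3; hence r5c5 = 5.
The two cells of cage f must have sum 9, so r3c4 = 5.
Column 5 already has 5, which forces r3c5 = 4.
Row 5 already has 5; hence r5c4 = 3.
The 4 cells of cage b must have product 40; hence r4c2 = 5.
Column 4 already has 3; hence r4c4 = 4.
4 is placed in row 4, so r4c1 = 2.
Row 4 already has 2; hence r4c3 = 3.
Cage i's pair has product 8, which forces r5c1 = 4.
4 is placed in row 5, leaving r5c2 = 2.
Cage g has sum 9, so r1c1 = 5.
Cage d needs two cells with product 12, so r1c2 = 3.
3 is placed in column 3, so r1c3 = 4.
Column 1 already has 4, which forces r2c1 = 1.
The 4 cells of cage b must have product 40; hence r2c2 = 4.
Column 1 already has 2, which forces r3c1 = 3.
Column 2 now contains 2, so r3c2 = 1.
3 is placed in column 3, so r3c3 = 2.
The full grid is 5 3 4 1 2 / 1 4 5 2 3 / 3 1 2 5 4 / 2 5 3 4 1 / 4 2 1 3 5.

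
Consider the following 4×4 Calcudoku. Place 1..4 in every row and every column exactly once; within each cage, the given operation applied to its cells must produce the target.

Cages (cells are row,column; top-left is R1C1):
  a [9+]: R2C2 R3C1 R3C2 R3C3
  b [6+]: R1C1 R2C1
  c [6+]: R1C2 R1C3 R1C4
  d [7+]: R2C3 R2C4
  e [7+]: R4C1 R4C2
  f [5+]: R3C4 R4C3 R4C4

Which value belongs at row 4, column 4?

In row 1, 4 can only go at R1C1, so R1C1 = 4.
Column 1 now contains 4; hence R2C1 = 2.
Column 1 now contains 4, so R4C1 = 3.
Cage e needs two cells with sum 7, leaving R4C2 = 4.
Row 4 already has 3; hence R4C4 = 1.
3 is placed in column 1, which forces R3C1 = 1.
1 is placed in column 4; hence R3C4 = 2.
Row 4 now contains 1, leaving R4C3 = 2.
Cage c has sum 6; hence R1C2 = 2.
The 3 cells of cage c must have sum 6, leaving R1C3 = 1.
2 is placed in column 4, which forces R1C4 = 3.
The 4 cells of cage a must have sum 9; hence R2C2 = 1.
3 is placed in column 4; hence R2C4 = 4.
Row 3 already has 2; hence R3C2 = 3.
Cage a has sum 9, leaving R3C3 = 4.
4 is placed in row 2, so R2C3 = 3.
The full grid is 4 2 1 3 / 2 1 3 4 / 1 3 4 2 / 3 4 2 1.

1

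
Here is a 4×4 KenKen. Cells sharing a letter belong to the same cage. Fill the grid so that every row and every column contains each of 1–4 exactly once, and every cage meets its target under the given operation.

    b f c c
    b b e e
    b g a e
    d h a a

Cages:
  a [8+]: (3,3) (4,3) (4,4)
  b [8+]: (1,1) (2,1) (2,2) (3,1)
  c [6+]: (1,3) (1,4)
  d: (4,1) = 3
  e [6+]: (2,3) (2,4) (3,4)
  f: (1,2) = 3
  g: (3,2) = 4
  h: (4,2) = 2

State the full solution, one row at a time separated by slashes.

1 3 4 2 / 4 1 2 3 / 2 4 3 1 / 3 2 1 4

F is a freebie; hence (1,2) = 3.
Cage g is given; hence (3,2) = 4.
Cage d is given, so (4,1) = 3.
Cage h is given; hence (4,2) = 2.
2 is placed in column 2, which forces (2,2) = 1.
Cage a has sum 8, so (3,3) = 3.
Column 3 already has 3, which forces (2,3) = 2.
Cage e has sum 6, leaving (2,4) = 3.
Cage e needs sum 6, leaving (3,4) = 1.
1 is placed in column 4, leaving (4,4) = 4.
Cage b needs sum 8, which forces (1,1) = 1.
2 is placed in column 3, which forces (1,3) = 4.
Column 4 now contains 4, which forces (1,4) = 2.
2 is placed in row 2, leaving (2,1) = 4.
Row 3 already has 1; hence (3,1) = 2.
Row 4 now contains 4, so (4,3) = 1.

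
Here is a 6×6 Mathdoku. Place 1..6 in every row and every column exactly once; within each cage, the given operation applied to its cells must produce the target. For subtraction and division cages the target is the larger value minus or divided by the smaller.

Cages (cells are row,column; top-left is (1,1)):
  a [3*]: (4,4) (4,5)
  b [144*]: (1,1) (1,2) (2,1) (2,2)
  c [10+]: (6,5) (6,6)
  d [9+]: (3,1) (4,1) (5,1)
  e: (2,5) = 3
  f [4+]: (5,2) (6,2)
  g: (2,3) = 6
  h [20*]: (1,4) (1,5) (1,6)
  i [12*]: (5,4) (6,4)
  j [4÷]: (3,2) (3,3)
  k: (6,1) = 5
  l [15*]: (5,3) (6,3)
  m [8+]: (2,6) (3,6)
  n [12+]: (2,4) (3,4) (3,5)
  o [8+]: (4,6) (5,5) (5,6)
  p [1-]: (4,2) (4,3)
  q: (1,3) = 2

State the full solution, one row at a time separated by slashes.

Cage q is a single given cell, so (1,3) = 2.
Cage g is a single given cell, leaving (2,3) = 6.
E is a freebie, leaving (2,5) = 3.
Column 5 now contains 3, which forces (4,5) = 1.
Cage k is given, leaving (6,1) = 5.
Row 6 already has 5, so (6,3) = 3.
Row 4 now contains 1, so (4,4) = 3.
The two cells of cage f must have sum 4; hence (5,2) = 3.
3 is placed in column 3, so (5,3) = 5.
3 is placed in row 6, so (6,2) = 1.
Cage b needs product 144, so (1,1) = 3.
Column 2 now contains 3, leaving (1,2) = 6.
Column 2 now contains 1; hence (3,2) = 4.
The two cells of cage j must have quotient 4; hence (3,3) = 1.
Cage p needs two cells with difference 1, so (4,2) = 5.
Column 3 already has 5, which forces (4,3) = 4.
Row 4 now contains 5; hence (4,6) = 2.
Cage o needs sum 8; hence (5,5) = 2.
Cage b has product 144, which forces (2,1) = 4.
Column 2 now contains 4; hence (2,2) = 2.
Column 6 now contains 2, which forces (2,6) = 5.
Cage d has sum 9, so (3,1) = 2.
Cage m's pair has sum 8, so (3,6) = 3.
Row 4 already has 2, which forces (4,1) = 6.
Cage d has sum 9; hence (5,1) = 1.
Row 5 already has 2, which forces (5,4) = 6.
Cage o has sum 8, leaving (5,6) = 4.
The two cells of cage i must have product 12, so (6,4) = 2.
Column 6 now contains 4, which forces (6,6) = 6.
Column 6 now contains 4, leaving (1,6) = 1.
Row 2 now contains 5, which forces (2,4) = 1.
6 is placed in column 4, which forces (3,4) = 5.
Cage n needs sum 12, which forces (3,5) = 6.
Row 6 now contains 6; hence (6,5) = 4.
5 is placed in column 4, leaving (1,4) = 4.
Column 5 already has 4; hence (1,5) = 5.

3 6 2 4 5 1 / 4 2 6 1 3 5 / 2 4 1 5 6 3 / 6 5 4 3 1 2 / 1 3 5 6 2 4 / 5 1 3 2 4 6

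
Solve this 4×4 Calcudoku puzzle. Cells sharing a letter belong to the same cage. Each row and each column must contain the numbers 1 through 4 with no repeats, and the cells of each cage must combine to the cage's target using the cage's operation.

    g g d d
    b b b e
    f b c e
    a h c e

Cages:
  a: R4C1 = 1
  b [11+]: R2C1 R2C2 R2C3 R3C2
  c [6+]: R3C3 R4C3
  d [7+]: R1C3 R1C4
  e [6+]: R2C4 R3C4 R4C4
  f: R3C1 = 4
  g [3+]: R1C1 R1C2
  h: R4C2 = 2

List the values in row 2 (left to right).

3 4 1 2

Cage f is given, so R3C1 = 4.
Row 3 now contains 4; hence R3C3 = 2.
Cage a is given, which forces R4C1 = 1.
Cage h is given, so R4C2 = 2.
Column 3 already has 2; hence R4C3 = 4.
Row 4 now contains 2, so R4C4 = 3.
Column 1 now contains 1, leaving R1C1 = 2.
2 is placed in column 2, which forces R1C2 = 1.
Column 3 now contains 4, so R1C3 = 3.
Column 4 already has 3, leaving R1C4 = 4.
Cage b has sum 11, leaving R2C1 = 3.
Cage b needs sum 11, which forces R2C2 = 4.
Cage b needs sum 11, leaving R2C3 = 1.
Cage e needs sum 6, which forces R2C4 = 2.
2 is placed in row 3, leaving R3C2 = 3.
Column 4 already has 3, which forces R3C4 = 1.
Completed grid: 2 1 3 4 / 3 4 1 2 / 4 3 2 1 / 1 2 4 3.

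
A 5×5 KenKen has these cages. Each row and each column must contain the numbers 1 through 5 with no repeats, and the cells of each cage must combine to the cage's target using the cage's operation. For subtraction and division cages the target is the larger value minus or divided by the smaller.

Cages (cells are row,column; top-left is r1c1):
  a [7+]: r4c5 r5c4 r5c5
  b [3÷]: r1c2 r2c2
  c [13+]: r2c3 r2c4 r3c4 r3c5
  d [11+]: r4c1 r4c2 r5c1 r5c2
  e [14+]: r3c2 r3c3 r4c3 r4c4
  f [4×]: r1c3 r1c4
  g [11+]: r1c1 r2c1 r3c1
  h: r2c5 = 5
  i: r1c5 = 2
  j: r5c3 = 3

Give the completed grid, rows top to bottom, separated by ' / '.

I is a freebie, leaving r1c5 = 2.
Cage h is given, so r2c5 = 5.
Cage j is a single given cell; hence r5c3 = 3.
Cage a needs sum 7, so r5c4 = 2.
In row 1, 3 can only go at r1c2, so r1c2 = 3.
3 is placed in column 2, so r2c2 = 1.
The 4 cells of cage d must have sum 11, which forces r4c2 = 2.
Cage d has sum 11, leaving r5c1 = 1.
Row 5 now contains 1, which forces r5c5 = 4.
Cage c needs sum 13, which forces r2c4 = 3.
The 4 cells of cage c must have sum 13, so r3c4 = 5.
Cage d needs sum 11, leaving r4c1 = 3.
4 is placed in column 5, leaving r4c5 = 1.
Row 5 already has 4; hence r5c2 = 5.
The 3 cells of cage g must have sum 11, so r1c1 = 5.
Cage c has sum 13, which forces r2c3 = 2.
Row 3 now contains 5; hence r3c2 = 4.
The 4 cells of cage e must have sum 14, leaving r3c3 = 1.
1 is placed in column 5, which forces r3c5 = 3.
Cage e needs sum 14, which forces r4c3 = 5.
1 is placed in row 4, so r4c4 = 4.
1 is placed in column 3, leaving r1c3 = 4.
Column 4 already has 4, leaving r1c4 = 1.
Row 2 already has 2; hence r2c1 = 4.
Row 3 now contains 4, which forces r3c1 = 2.

5 3 4 1 2 / 4 1 2 3 5 / 2 4 1 5 3 / 3 2 5 4 1 / 1 5 3 2 4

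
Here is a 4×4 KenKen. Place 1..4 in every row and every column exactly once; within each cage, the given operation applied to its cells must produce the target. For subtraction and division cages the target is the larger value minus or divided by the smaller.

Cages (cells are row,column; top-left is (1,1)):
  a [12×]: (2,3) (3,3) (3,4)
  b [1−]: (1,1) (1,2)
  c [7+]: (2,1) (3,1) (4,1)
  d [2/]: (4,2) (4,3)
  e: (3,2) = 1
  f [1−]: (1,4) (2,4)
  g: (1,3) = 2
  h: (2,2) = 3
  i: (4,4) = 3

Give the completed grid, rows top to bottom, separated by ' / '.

3 4 2 1 / 4 3 1 2 / 2 1 3 4 / 1 2 4 3

Cage g is given, so (1,3) = 2.
Cage h is a single given cell; hence (2,2) = 3.
E is a freebie, leaving (3,2) = 1.
Cage i is given, which forces (4,4) = 3.
The two cells of cage b must have difference 1, which forces (1,1) = 3.
Column 2 already has 1, so (1,2) = 4.
The two cells of cage f must have difference 1, leaving (1,4) = 1.
The 3 cells of cage a must have product 12, which forces (2,3) = 1.
Cage f needs two cells with difference 1, leaving (2,4) = 2.
Cage a has product 12; hence (3,3) = 3.
The 3 cells of cage a must have product 12, so (3,4) = 4.
Cage d's pair has quotient 2, which forces (4,2) = 2.
Column 3 now contains 1, leaving (4,3) = 4.
Row 2 already has 2, leaving (2,1) = 4.
Row 3 now contains 4; hence (3,1) = 2.
Row 4 already has 4; hence (4,1) = 1.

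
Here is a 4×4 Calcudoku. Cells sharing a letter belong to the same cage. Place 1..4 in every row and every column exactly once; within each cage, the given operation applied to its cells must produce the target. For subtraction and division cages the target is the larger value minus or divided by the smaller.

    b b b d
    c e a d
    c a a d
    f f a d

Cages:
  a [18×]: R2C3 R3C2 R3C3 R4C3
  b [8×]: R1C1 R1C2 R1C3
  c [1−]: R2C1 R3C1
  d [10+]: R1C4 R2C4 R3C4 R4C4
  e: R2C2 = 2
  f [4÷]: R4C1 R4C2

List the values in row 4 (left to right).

1 4 3 2

E is a freebie, leaving R2C2 = 2.
Cage a needs product 18, so R3C2 = 3.
The only place for 3 in row 1 is R1C4.
Row 2 needs a 4, and only R2C4 is open for it.
Row 3 needs a 4, and only R3C1 is open for it.
The two cells of cage c must have difference 1, leaving R2C1 = 3.
Row 2 now contains 3, so R2C3 = 1.
Column 3 already has 1, so R3C3 = 2.
Row 3 already has 2, which forces R3C4 = 1.
Column 1 already has 4; hence R4C1 = 1.
The two cells of cage f must have quotient 4, which forces R4C2 = 4.
Column 3 now contains 2, so R4C3 = 3.
1 is placed in column 4, so R4C4 = 2.
1 is placed in column 1, leaving R1C1 = 2.
Column 2 now contains 4, leaving R1C2 = 1.
Column 3 now contains 2; hence R1C3 = 4.
Completed grid: 2 1 4 3 / 3 2 1 4 / 4 3 2 1 / 1 4 3 2.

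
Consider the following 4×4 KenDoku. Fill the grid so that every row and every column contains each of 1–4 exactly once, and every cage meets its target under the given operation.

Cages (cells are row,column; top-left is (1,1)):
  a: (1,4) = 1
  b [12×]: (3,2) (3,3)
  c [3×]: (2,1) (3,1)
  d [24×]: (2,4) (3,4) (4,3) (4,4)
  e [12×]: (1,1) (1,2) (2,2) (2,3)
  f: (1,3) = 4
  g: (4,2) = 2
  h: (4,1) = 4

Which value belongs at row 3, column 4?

Cage f is given, leaving (1,3) = 4.
Cage a is a single given cell, which forces (1,4) = 1.
4 is placed in column 3, leaving (3,3) = 3.
Cage h is a single given cell, which forces (4,1) = 4.
Cage g is given; hence (4,2) = 2.
2 is placed in row 4, which forces (4,3) = 1.
2 is placed in row 4, leaving (4,4) = 3.
The 4 cells of cage e must have product 12, which forces (1,1) = 2.
2 is placed in column 2, so (1,2) = 3.
Cage c needs two cells with product 3, leaving (2,1) = 3.
Cage e needs product 12, which forces (2,2) = 1.
Column 3 now contains 1, so (2,3) = 2.
2 is placed in row 2; hence (2,4) = 4.
Row 3 now contains 3; hence (3,1) = 1.
Row 3 now contains 3, so (3,2) = 4.
Column 4 now contains 4, so (3,4) = 2.
Filled in: 2 3 4 1 / 3 1 2 4 / 1 4 3 2 / 4 2 1 3.

2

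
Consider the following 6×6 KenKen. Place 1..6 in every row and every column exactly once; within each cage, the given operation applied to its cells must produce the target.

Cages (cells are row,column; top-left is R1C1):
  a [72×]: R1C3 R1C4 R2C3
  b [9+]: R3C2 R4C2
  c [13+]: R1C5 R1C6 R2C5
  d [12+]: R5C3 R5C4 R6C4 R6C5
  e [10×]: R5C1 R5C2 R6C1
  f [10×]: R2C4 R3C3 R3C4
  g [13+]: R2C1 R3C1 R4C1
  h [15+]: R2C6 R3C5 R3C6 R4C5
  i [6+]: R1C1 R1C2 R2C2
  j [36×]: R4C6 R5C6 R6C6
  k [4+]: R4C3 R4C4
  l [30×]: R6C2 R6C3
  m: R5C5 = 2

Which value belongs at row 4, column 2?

Cage m is a single given cell, so R5C5 = 2.
Cage e needs product 10, which forces R6C1 = 2.
The 3 cells of cage j must have product 36, which forces R4C6 = 2.
In column 1, 5 can only go at R5C1, so R5C1 = 5.
5 is placed in row 5, so R5C2 = 1.
Cage i has sum 6, which forces R1C1 = 1.
The only place for 6 in row 5 is R5C6.
Column 6 now contains 6, leaving R6C6 = 3.
The only place for 6 in column 4 is R1C4.
The only place for 6 in column 2 is R6C2.
Row 6 already has 6, leaving R6C3 = 5.
In column 3, 6 can only go at R2C3, so R2C3 = 6.
The 3 cells of cage a must have product 72, so R1C3 = 2.
Column 3 already has 2; hence R3C3 = 1.
Column 3 now contains 1; hence R4C3 = 3.
Row 4 already has 3, leaving R4C4 = 1.
Column 3 already has 3, so R5C3 = 4.
Row 5 now contains 4, which forces R5C4 = 3.
Column 4 now contains 1, so R6C4 = 4.
4 is placed in row 6, leaving R6C5 = 1.
Row 1 now contains 2; hence R1C2 = 3.
3 is placed in row 1, leaving R1C5 = 5.
Row 1 now contains 5, which forces R1C6 = 4.
Cage i has sum 6; hence R2C2 = 2.
Row 2 already has 2, so R2C4 = 5.
5 is placed in column 5, so R2C5 = 4.
Cage h needs sum 15, leaving R2C6 = 1.
Column 4 already has 5; hence R3C4 = 2.
4 is placed in column 6, leaving R3C6 = 5.
Column 5 already has 4, so R4C5 = 6.
Row 2 already has 4, which forces R2C1 = 3.
Cage g needs sum 13, so R3C1 = 6.
Row 3 now contains 5; hence R3C2 = 4.
Column 5 now contains 6, so R3C5 = 3.
Row 4 already has 6, which forces R4C1 = 4.
Cage b's pair has sum 9, which forces R4C2 = 5.
The full grid is 1 3 2 6 5 4 / 3 2 6 5 4 1 / 6 4 1 2 3 5 / 4 5 3 1 6 2 / 5 1 4 3 2 6 / 2 6 5 4 1 3.

5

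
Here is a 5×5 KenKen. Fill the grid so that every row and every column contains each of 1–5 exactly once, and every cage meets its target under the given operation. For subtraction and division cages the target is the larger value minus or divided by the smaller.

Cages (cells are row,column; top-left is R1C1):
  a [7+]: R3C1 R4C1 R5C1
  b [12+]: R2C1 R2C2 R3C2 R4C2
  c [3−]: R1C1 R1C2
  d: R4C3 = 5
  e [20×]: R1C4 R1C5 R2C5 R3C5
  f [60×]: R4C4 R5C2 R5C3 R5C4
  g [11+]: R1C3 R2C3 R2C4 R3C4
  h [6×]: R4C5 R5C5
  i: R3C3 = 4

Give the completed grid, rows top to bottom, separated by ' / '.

5 2 3 1 4 / 3 5 2 4 1 / 1 3 4 2 5 / 4 1 5 3 2 / 2 4 1 5 3

I is a freebie, so R3C3 = 4.
Cage d is a single given cell, so R4C3 = 5.
In row 1, 3 can only go at R1C3, so R1C3 = 3.
In column 1, 3 can only go at R2C1, so R2C1 = 3.
Column 1 needs a 5, and only R1C1 is open for it.
Cage c's pair has difference 3, leaving R1C2 = 2.
Row 1 now contains 2, so R1C4 = 1.
Row 1 now contains 1, which forces R1C5 = 4.
The only place for 4 in row 2 is R2C4.
In row 2, 2 can only go at R2C3, so R2C3 = 2.
Cage g has sum 11, leaving R3C4 = 2.
Cage f needs product 60, so R4C4 = 3.
3 is placed in row 4, leaving R4C5 = 2.
Cage f needs product 60, so R5C2 = 4.
Column 3 now contains 2, leaving R5C3 = 1.
Cage f needs product 60; hence R5C4 = 5.
Column 5 now contains 2, which forces R5C5 = 3.
Cage b needs sum 12, so R2C2 = 5.
5 is placed in row 2, so R2C5 = 1.
2 is placed in row 3, so R3C1 = 1.
Cage b needs sum 12; hence R3C2 = 3.
Column 5 now contains 1; hence R3C5 = 5.
Cage a needs sum 7, so R4C1 = 4.
3 is placed in row 4; hence R4C2 = 1.
Row 5 now contains 1, which forces R5C1 = 2.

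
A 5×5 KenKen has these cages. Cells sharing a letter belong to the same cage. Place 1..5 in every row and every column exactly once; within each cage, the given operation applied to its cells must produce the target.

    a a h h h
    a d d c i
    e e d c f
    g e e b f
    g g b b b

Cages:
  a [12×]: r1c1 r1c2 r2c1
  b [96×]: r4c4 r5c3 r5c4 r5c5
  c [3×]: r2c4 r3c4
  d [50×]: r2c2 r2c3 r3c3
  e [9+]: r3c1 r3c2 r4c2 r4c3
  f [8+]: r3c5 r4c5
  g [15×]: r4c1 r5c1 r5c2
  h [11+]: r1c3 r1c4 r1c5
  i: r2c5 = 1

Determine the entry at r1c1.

Cage d needs product 50; hence r2c2 = 5.
Cage d needs product 50; hence r2c3 = 2.
I is a freebie, which forces r2c5 = 1.
Cage d needs product 50, which forces r3c3 = 5.
Row 3 already has 5, which forces r3c5 = 3.
The 4 cells of cage b must have product 96, leaving r4c4 = 4.
Column 5 now contains 3; hence r4c5 = 5.
Column 3 now contains 5, which forces r1c3 = 4.
Cage h needs sum 11, so r1c4 = 5.
Cage h has sum 11, which forces r1c5 = 2.
Row 2 now contains 1, leaving r2c4 = 3.
Row 3 already has 3, leaving r3c4 = 1.
Cage g has product 15, which forces r5c1 = 5.
4 is placed in column 3, so r5c3 = 3.
Column 4 already has 3, leaving r5c4 = 2.
Column 5 already has 2, which forces r5c5 = 4.
Row 2 now contains 3; hence r2c1 = 4.
Cage e needs sum 9, which forces r3c1 = 2.
Row 3 already has 1, leaving r3c2 = 4.
The 3 cells of cage g must have product 15, so r4c1 = 3.
Cage e needs sum 9; hence r4c2 = 2.
Column 3 already has 3, leaving r4c3 = 1.
3 is placed in row 5, so r5c2 = 1.
Column 1 already has 3; hence r1c1 = 1.
Column 2 already has 1; hence r1c2 = 3.
Completed grid: 1 3 4 5 2 / 4 5 2 3 1 / 2 4 5 1 3 / 3 2 1 4 5 / 5 1 3 2 4.

1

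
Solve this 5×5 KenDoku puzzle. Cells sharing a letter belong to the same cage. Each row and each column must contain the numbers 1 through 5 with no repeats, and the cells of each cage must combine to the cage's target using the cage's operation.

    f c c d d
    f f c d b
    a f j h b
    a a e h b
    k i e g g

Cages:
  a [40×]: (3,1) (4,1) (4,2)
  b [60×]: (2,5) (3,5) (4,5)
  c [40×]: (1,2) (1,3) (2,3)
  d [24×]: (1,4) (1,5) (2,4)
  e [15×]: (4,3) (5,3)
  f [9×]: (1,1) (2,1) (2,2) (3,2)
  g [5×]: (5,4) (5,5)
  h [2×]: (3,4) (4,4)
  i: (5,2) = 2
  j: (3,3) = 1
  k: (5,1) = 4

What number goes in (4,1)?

Cage j is a single given cell, which forces (3,3) = 1.
Row 3 already has 1, which forces (3,4) = 2.
Column 4 already has 2, so (4,4) = 1.
Cage k is a single given cell; hence (5,1) = 4.
Cage i is a single given cell, which forces (5,2) = 2.
1 is placed in column 4, which forces (5,4) = 5.
Row 5 now contains 5; hence (5,5) = 1.
The 4 cells of cage f must have product 9; hence (1,1) = 1.
Cage d needs product 24, which forces (1,5) = 2.
Cage f has product 9, which forces (2,1) = 3.
Cage f has product 9, leaving (2,2) = 1.
Row 2 already has 3, which forces (2,4) = 4.
Row 2 now contains 4; hence (2,5) = 5.
4 is placed in column 1, which forces (3,1) = 5.
Row 3 already has 1, leaving (3,2) = 3.
3 is placed in row 3; hence (3,5) = 4.
Cage a needs product 40, leaving (4,1) = 2.
Cage a needs product 40, leaving (4,2) = 4.
Cage e needs two cells with product 15, leaving (4,3) = 5.
Column 5 already has 4, so (4,5) = 3.
Row 5 now contains 5; hence (5,3) = 3.
Column 2 already has 4, so (1,2) = 5.
Column 3 already has 5, so (1,3) = 4.
4 is placed in column 4, so (1,4) = 3.
Row 2 already has 5, leaving (2,3) = 2.
The full grid is 1 5 4 3 2 / 3 1 2 4 5 / 5 3 1 2 4 / 2 4 5 1 3 / 4 2 3 5 1.

2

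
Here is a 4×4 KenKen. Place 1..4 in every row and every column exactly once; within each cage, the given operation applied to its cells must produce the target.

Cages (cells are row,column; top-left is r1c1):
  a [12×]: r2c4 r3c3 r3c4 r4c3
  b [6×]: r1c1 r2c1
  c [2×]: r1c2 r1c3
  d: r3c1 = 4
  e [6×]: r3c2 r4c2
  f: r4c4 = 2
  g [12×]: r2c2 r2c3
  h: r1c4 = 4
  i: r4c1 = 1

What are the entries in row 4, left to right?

1 3 4 2

Cage h is a single given cell; hence r1c4 = 4.
D is a freebie, which forces r3c1 = 4.
Cage i is given, which forces r4c1 = 1.
F is a freebie, so r4c4 = 2.
Cage a has product 12, which forces r2c4 = 1.
The two cells of cage e must have product 6, leaving r3c2 = 2.
The 4 cells of cage a must have product 12, so r3c3 = 1.
The 4 cells of cage a must have product 12, which forces r3c4 = 3.
Row 4 already has 2, leaving r4c2 = 3.
Cage a needs product 12, leaving r4c3 = 4.
2 is placed in column 2; hence r1c2 = 1.
Column 3 now contains 1; hence r1c3 = 2.
Column 2 now contains 3, so r2c2 = 4.
4 is placed in column 3, so r2c3 = 3.
Row 1 now contains 2, so r1c1 = 3.
3 is placed in row 2; hence r2c1 = 2.
Filled in: 3 1 2 4 / 2 4 3 1 / 4 2 1 3 / 1 3 4 2.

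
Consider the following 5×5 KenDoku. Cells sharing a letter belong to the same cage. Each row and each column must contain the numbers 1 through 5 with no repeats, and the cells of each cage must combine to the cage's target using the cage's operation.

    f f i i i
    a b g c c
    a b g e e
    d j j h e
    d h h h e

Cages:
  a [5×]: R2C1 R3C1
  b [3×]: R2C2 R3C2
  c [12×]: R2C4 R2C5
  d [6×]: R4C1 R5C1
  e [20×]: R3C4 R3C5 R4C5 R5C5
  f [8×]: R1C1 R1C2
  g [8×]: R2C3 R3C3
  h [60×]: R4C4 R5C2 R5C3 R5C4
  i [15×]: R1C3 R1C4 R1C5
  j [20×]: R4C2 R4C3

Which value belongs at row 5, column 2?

5

In row 2, 2 can only go at R2C3, so R2C3 = 2.
2 is placed in column 3; hence R3C3 = 4.
Column 3 now contains 4, leaving R4C3 = 5.
Row 4 now contains 5, so R4C2 = 4.
Cage f needs two cells with product 8, which forces R1C1 = 4.
4 is placed in column 2; hence R1C2 = 2.
Column 2 now contains 2, so R5C2 = 5.
5 is placed in row 5, leaving R5C4 = 4.
Column 4 already has 4; hence R2C4 = 3.
Cage c needs two cells with product 12, which forces R2C5 = 4.
Cage e needs product 20, which forces R3C4 = 2.
Cage e needs product 20; hence R3C5 = 5.
3 is placed in column 4; hence R4C4 = 1.
Row 4 already has 1, leaving R4C5 = 2.
Column 5 already has 2, leaving R5C5 = 1.
Cage i has product 15; hence R1C3 = 1.
Column 4 already has 1, so R1C4 = 5.
Column 5 already has 1, which forces R1C5 = 3.
The two cells of cage a must have product 5; hence R2C1 = 5.
Row 2 now contains 3; hence R2C2 = 1.
Row 3 already has 5; hence R3C1 = 1.
Cage b's pair has product 3, leaving R3C2 = 3.
2 is placed in row 4, which forces R4C1 = 3.
Cage d's pair has product 6, leaving R5C1 = 2.
Row 5 already has 1, which forces R5C3 = 3.
Completed grid: 4 2 1 5 3 / 5 1 2 3 4 / 1 3 4 2 5 / 3 4 5 1 2 / 2 5 3 4 1.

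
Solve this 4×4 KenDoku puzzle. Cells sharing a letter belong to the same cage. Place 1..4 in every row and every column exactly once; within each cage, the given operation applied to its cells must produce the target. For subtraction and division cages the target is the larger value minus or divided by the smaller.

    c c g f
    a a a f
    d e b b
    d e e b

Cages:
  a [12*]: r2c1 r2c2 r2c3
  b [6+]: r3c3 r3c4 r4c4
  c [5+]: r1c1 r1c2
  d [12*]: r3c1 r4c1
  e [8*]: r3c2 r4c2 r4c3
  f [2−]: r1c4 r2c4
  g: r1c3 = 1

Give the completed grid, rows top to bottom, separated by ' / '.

2 3 1 4 / 1 4 3 2 / 4 1 2 3 / 3 2 4 1

G is a freebie; hence r1c3 = 1.
In row 1, 4 can only go at r1c4, so r1c4 = 4.
Cage f's pair has difference 2; hence r2c4 = 2.
Cage b has sum 6, which forces r3c3 = 2.
2 is placed in column 3; hence r4c3 = 4.
Column 3 already has 4, so r2c3 = 3.
The two cells of cage d must have product 12; hence r3c1 = 4.
Cage e has product 8, so r3c2 = 1.
Row 3 already has 1; hence r3c4 = 3.
Row 4 now contains 4; hence r4c1 = 3.
The 3 cells of cage e must have product 8; hence r4c2 = 2.
Column 4 now contains 3; hence r4c4 = 1.
3 is placed in column 1; hence r1c1 = 2.
Column 2 already has 2, leaving r1c2 = 3.
Column 1 now contains 4, leaving r2c1 = 1.
1 is placed in column 2, which forces r2c2 = 4.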